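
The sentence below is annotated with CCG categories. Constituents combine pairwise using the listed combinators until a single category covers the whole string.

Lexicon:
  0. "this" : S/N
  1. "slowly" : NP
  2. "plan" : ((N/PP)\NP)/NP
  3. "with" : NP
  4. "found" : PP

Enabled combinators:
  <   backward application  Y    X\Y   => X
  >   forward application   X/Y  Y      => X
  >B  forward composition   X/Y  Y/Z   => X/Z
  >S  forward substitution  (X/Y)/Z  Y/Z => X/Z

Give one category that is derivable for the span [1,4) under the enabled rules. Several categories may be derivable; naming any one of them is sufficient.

N/PP

[0,5] S   >
  [0,1] "this" : S/N
  [1,5] N   >
    [1,4] N/PP   <
      [1,2] "slowly" : NP
      [2,4] (N/PP)\NP   >
        [2,3] "plan" : ((N/PP)\NP)/NP
        [3,4] "with" : NP
    [4,5] "found" : PP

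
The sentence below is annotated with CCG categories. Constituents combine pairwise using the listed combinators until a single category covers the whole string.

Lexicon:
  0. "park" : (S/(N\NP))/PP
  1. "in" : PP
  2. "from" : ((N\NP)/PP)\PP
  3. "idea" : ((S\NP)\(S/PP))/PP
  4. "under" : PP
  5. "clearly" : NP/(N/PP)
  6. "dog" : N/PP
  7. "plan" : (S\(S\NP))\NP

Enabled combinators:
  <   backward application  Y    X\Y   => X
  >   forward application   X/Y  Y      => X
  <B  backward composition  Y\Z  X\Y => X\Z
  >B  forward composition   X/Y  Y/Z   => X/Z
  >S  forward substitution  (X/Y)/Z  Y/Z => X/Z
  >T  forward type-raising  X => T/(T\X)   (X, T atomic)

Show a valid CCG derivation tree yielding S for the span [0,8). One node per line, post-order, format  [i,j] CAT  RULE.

[0,8] S   <
  [0,5] S\NP   <
    [0,3] S/PP   >S
      [0,1] "park" : (S/(N\NP))/PP
      [1,3] (N\NP)/PP   <
        [1,2] "in" : PP
        [2,3] "from" : ((N\NP)/PP)\PP
    [3,5] (S\NP)\(S/PP)   >
      [3,4] "idea" : ((S\NP)\(S/PP))/PP
      [4,5] "under" : PP
  [5,8] S\(S\NP)   <
    [5,7] NP   >
      [5,6] "clearly" : NP/(N/PP)
      [6,7] "dog" : N/PP
    [7,8] "plan" : (S\(S\NP))\NP

[0,1] (S/(N\NP))/PP  lex  "park"
[1,2] PP  lex  "in"
[2,3] ((N\NP)/PP)\PP  lex  "from"
[1,3] (N\NP)/PP  <  k=2
[0,3] S/PP  >S  k=1
[3,4] ((S\NP)\(S/PP))/PP  lex  "idea"
[4,5] PP  lex  "under"
[3,5] (S\NP)\(S/PP)  >  k=4
[0,5] S\NP  <  k=3
[5,6] NP/(N/PP)  lex  "clearly"
[6,7] N/PP  lex  "dog"
[5,7] NP  >  k=6
[7,8] (S\(S\NP))\NP  lex  "plan"
[5,8] S\(S\NP)  <  k=7
[0,8] S  <  k=5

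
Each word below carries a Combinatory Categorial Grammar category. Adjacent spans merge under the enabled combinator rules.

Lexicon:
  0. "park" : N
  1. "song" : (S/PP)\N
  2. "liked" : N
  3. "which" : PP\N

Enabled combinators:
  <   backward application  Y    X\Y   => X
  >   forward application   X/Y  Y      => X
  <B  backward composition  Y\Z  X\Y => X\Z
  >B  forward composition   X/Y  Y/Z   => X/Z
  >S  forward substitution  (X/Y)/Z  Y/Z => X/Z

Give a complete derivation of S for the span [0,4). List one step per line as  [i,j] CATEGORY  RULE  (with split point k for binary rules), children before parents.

[0,1] N  lex  "park"
[1,2] (S/PP)\N  lex  "song"
[0,2] S/PP  <  k=1
[2,3] N  lex  "liked"
[3,4] PP\N  lex  "which"
[2,4] PP  <  k=3
[0,4] S  >  k=2

[0,4] S   >
  [0,2] S/PP   <
    [0,1] "park" : N
    [1,2] "song" : (S/PP)\N
  [2,4] PP   <
    [2,3] "liked" : N
    [3,4] "which" : PP\N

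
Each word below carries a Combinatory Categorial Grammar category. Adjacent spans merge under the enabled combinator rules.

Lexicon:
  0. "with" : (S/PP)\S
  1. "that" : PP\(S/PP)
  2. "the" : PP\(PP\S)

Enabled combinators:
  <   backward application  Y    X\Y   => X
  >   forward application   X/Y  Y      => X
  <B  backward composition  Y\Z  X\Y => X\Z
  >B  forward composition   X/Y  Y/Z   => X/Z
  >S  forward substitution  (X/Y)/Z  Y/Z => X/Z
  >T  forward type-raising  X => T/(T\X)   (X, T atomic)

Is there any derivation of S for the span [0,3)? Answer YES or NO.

(S/PP)\S PP\(S/PP) PP\(PP\S)
CKY chart[0,3] = {N/(N\PP), NP/(NP\PP), PP, PP/(PP\PP), S/(S\PP)}; S ∉ chart

NO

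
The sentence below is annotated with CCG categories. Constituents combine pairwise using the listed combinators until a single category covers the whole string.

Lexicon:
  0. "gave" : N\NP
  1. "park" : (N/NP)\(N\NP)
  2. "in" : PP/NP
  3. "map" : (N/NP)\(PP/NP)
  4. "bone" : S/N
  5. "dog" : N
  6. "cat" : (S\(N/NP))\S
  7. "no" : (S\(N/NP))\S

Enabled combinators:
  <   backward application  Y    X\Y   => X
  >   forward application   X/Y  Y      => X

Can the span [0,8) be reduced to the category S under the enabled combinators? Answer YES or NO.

YES

[0,8] S   <
  [0,2] N/NP   <
    [0,1] "gave" : N\NP
    [1,2] "park" : (N/NP)\(N\NP)
  [2,8] S\(N/NP)   <
    [2,7] S   <
      [2,4] N/NP   <
        [2,3] "in" : PP/NP
        [3,4] "map" : (N/NP)\(PP/NP)
      [4,7] S\(N/NP)   <
        [4,6] S   >
          [4,5] "bone" : S/N
          [5,6] "dog" : N
        [6,7] "cat" : (S\(N/NP))\S
    [7,8] "no" : (S\(N/NP))\S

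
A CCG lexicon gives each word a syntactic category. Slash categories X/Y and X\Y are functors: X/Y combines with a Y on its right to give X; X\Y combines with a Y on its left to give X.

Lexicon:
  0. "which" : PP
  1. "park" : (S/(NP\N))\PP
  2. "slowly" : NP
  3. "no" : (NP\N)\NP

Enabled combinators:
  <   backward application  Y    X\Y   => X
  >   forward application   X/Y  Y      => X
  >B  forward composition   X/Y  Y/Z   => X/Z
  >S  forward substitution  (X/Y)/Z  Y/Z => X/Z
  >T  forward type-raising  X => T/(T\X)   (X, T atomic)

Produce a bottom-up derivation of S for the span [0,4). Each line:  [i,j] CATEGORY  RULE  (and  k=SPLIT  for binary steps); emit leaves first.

[0,1] PP  lex  "which"
[1,2] (S/(NP\N))\PP  lex  "park"
[0,2] S/(NP\N)  <  k=1
[2,3] NP  lex  "slowly"
[3,4] (NP\N)\NP  lex  "no"
[2,4] NP\N  <  k=3
[0,4] S  >  k=2

[0,4] S   >
  [0,2] S/(NP\N)   <
    [0,1] "which" : PP
    [1,2] "park" : (S/(NP\N))\PP
  [2,4] NP\N   <
    [2,3] "slowly" : NP
    [3,4] "no" : (NP\N)\NP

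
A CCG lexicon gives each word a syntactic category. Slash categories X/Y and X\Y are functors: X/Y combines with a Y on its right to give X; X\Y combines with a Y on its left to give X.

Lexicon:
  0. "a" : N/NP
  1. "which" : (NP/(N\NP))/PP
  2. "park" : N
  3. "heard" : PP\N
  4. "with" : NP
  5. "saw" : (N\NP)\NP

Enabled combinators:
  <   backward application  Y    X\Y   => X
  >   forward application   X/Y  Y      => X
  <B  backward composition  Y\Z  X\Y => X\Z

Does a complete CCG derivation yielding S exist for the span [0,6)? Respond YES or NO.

N/NP (NP/(N\NP))/PP N PP\N NP (N\NP)\NP
CKY chart[0,6] = {N}; S ∉ chart

NO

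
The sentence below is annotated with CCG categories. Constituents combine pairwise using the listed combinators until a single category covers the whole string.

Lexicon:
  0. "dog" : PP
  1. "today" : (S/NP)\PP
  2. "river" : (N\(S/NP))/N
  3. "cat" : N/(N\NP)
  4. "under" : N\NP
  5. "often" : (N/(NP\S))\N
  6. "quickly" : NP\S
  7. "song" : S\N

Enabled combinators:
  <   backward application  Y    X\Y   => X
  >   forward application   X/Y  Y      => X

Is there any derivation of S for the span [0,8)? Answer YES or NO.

YES

[0,8] S   <
  [0,7] N   >
    [0,6] N/(NP\S)   <
      [0,5] N   <
        [0,2] S/NP   <
          [0,1] "dog" : PP
          [1,2] "today" : (S/NP)\PP
        [2,5] N\(S/NP)   >
          [2,3] "river" : (N\(S/NP))/N
          [3,5] N   >
            [3,4] "cat" : N/(N\NP)
            [4,5] "under" : N\NP
      [5,6] "often" : (N/(NP\S))\N
    [6,7] "quickly" : NP\S
  [7,8] "song" : S\N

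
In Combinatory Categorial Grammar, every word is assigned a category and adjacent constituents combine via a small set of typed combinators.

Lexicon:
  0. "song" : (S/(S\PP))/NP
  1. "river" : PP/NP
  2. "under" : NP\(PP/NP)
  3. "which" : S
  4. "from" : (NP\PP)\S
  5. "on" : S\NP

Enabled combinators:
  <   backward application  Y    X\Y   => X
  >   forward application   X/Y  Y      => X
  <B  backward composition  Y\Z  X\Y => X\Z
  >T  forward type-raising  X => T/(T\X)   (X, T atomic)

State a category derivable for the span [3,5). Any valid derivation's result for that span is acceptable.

NP\PP

[0,6] S   >
  [0,3] S/(S\PP)   >
    [0,1] "song" : (S/(S\PP))/NP
    [1,3] NP   <
      [1,2] "river" : PP/NP
      [2,3] "under" : NP\(PP/NP)
  [3,6] S\PP   <B
    [3,5] NP\PP   <
      [3,4] "which" : S
      [4,5] "from" : (NP\PP)\S
    [5,6] "on" : S\NP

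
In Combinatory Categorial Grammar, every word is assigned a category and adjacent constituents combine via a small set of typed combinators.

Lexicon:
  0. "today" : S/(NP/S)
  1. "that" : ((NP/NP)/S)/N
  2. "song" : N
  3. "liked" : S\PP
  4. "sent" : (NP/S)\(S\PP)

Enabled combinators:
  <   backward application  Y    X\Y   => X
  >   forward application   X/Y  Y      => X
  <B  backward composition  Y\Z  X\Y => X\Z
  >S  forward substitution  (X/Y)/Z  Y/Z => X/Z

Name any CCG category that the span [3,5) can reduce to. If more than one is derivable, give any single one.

NP/S

[0,5] S   >
  [0,1] "today" : S/(NP/S)
  [1,5] NP/S   >S
    [1,3] (NP/NP)/S   >
      [1,2] "that" : ((NP/NP)/S)/N
      [2,3] "song" : N
    [3,5] NP/S   <
      [3,4] "liked" : S\PP
      [4,5] "sent" : (NP/S)\(S\PP)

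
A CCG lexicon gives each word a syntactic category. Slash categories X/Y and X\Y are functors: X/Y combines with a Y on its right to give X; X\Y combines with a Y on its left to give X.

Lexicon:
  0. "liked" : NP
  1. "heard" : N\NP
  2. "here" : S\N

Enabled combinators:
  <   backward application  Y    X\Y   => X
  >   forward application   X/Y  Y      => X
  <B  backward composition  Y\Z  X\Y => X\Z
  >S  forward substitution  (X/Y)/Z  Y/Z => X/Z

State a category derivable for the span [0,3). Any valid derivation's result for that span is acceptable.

S

[0,3] S   <
  [0,2] N   <
    [0,1] "liked" : NP
    [1,2] "heard" : N\NP
  [2,3] "here" : S\N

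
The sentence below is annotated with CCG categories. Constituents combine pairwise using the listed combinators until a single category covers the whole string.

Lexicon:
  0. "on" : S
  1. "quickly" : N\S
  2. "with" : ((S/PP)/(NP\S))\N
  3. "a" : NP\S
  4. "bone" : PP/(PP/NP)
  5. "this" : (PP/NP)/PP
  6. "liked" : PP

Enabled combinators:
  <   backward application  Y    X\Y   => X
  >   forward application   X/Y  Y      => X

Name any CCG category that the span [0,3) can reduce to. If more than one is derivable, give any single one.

[0,7] S   >
  [0,4] S/PP   >
    [0,3] (S/PP)/(NP\S)   <
      [0,2] N   <
        [0,1] "on" : S
        [1,2] "quickly" : N\S
      [2,3] "with" : ((S/PP)/(NP\S))\N
    [3,4] "a" : NP\S
  [4,7] PP   >
    [4,5] "bone" : PP/(PP/NP)
    [5,7] PP/NP   >
      [5,6] "this" : (PP/NP)/PP
      [6,7] "liked" : PP

(S/PP)/(NP\S)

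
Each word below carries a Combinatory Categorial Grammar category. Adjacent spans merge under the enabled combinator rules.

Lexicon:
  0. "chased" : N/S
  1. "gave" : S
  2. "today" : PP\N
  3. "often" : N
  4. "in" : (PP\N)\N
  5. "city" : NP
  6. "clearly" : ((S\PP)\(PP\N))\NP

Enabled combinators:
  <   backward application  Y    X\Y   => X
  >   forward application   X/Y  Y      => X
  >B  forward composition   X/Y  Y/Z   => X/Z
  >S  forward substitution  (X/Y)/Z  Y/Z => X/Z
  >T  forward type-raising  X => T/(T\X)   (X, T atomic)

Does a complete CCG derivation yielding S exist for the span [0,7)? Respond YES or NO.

[0,7] S   <
  [0,3] PP   <
    [0,2] N   >
      [0,1] "chased" : N/S
      [1,2] "gave" : S
    [2,3] "today" : PP\N
  [3,7] S\PP   <
    [3,5] PP\N   <
      [3,4] "often" : N
      [4,5] "in" : (PP\N)\N
    [5,7] (S\PP)\(PP\N)   <
      [5,6] "city" : NP
      [6,7] "clearly" : ((S\PP)\(PP\N))\NP

YES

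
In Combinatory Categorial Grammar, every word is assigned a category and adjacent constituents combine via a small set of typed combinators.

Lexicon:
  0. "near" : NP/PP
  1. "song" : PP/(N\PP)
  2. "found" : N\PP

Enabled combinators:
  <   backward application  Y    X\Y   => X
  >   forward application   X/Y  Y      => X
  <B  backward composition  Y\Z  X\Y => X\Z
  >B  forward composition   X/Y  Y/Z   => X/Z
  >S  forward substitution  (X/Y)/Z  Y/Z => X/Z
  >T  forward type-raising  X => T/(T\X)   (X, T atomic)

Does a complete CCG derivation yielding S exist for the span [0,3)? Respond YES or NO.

NP/PP PP/(N\PP) N\PP
CKY chart[0,3] = {N/(N\NP), NP, NP/(NP\NP), NP/(PP\PP), PP/(PP\NP), S/(S\NP)}; S ∉ chart

NO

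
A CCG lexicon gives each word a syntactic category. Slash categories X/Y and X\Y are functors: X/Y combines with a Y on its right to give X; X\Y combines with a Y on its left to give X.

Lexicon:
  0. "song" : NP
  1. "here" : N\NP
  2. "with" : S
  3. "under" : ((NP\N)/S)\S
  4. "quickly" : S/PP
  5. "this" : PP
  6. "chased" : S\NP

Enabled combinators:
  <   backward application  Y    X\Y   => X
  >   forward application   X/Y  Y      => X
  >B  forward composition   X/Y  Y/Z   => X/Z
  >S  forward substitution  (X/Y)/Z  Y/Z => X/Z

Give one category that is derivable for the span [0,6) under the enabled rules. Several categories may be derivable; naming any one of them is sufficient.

[0,7] S   <
  [0,6] NP   <
    [0,2] N   <
      [0,1] "song" : NP
      [1,2] "here" : N\NP
    [2,6] NP\N   >
      [2,4] (NP\N)/S   <
        [2,3] "with" : S
        [3,4] "under" : ((NP\N)/S)\S
      [4,6] S   >
        [4,5] "quickly" : S/PP
        [5,6] "this" : PP
  [6,7] "chased" : S\NP

NP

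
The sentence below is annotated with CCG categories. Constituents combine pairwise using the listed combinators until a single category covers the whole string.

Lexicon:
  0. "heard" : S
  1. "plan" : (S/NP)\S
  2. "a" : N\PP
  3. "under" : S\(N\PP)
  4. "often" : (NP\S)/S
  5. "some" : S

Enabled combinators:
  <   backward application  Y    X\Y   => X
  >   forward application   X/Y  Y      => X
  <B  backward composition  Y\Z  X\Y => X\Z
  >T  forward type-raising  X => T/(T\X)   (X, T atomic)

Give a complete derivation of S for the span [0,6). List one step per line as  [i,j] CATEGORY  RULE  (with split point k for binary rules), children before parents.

[0,6] S   >
  [0,2] S/NP   <
    [0,1] "heard" : S
    [1,2] "plan" : (S/NP)\S
  [2,6] NP   <
    [2,4] S   <
      [2,3] "a" : N\PP
      [3,4] "under" : S\(N\PP)
    [4,6] NP\S   >
      [4,5] "often" : (NP\S)/S
      [5,6] "some" : S

[0,1] S  lex  "heard"
[1,2] (S/NP)\S  lex  "plan"
[0,2] S/NP  <  k=1
[2,3] N\PP  lex  "a"
[3,4] S\(N\PP)  lex  "under"
[2,4] S  <  k=3
[4,5] (NP\S)/S  lex  "often"
[5,6] S  lex  "some"
[4,6] NP\S  >  k=5
[2,6] NP  <  k=4
[0,6] S  >  k=2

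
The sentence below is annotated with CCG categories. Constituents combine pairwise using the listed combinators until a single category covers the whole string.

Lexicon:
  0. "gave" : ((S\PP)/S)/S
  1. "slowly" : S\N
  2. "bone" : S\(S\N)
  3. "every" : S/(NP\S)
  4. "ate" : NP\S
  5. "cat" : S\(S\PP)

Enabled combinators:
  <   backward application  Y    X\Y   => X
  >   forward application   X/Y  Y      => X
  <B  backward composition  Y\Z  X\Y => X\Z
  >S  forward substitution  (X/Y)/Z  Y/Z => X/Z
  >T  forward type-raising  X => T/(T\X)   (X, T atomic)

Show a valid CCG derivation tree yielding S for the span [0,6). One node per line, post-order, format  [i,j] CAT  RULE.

[0,1] ((S\PP)/S)/S  lex  "gave"
[1,2] S\N  lex  "slowly"
[2,3] S\(S\N)  lex  "bone"
[1,3] S  <  k=2
[0,3] (S\PP)/S  >  k=1
[3,4] S/(NP\S)  lex  "every"
[4,5] NP\S  lex  "ate"
[3,5] S  >  k=4
[0,5] S\PP  >  k=3
[5,6] S\(S\PP)  lex  "cat"
[0,6] S  <  k=5

[0,6] S   <
  [0,5] S\PP   >
    [0,3] (S\PP)/S   >
      [0,1] "gave" : ((S\PP)/S)/S
      [1,3] S   <
        [1,2] "slowly" : S\N
        [2,3] "bone" : S\(S\N)
    [3,5] S   >
      [3,4] "every" : S/(NP\S)
      [4,5] "ate" : NP\S
  [5,6] "cat" : S\(S\PP)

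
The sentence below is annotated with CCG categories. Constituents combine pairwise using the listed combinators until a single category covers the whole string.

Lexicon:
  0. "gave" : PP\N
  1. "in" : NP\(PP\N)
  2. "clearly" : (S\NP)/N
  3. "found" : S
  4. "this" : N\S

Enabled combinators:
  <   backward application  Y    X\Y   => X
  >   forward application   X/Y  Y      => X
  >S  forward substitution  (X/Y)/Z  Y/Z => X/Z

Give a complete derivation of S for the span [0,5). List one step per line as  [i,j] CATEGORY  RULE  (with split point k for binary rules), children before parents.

[0,1] PP\N  lex  "gave"
[1,2] NP\(PP\N)  lex  "in"
[0,2] NP  <  k=1
[2,3] (S\NP)/N  lex  "clearly"
[3,4] S  lex  "found"
[4,5] N\S  lex  "this"
[3,5] N  <  k=4
[2,5] S\NP  >  k=3
[0,5] S  <  k=2

[0,5] S   <
  [0,2] NP   <
    [0,1] "gave" : PP\N
    [1,2] "in" : NP\(PP\N)
  [2,5] S\NP   >
    [2,3] "clearly" : (S\NP)/N
    [3,5] N   <
      [3,4] "found" : S
      [4,5] "this" : N\S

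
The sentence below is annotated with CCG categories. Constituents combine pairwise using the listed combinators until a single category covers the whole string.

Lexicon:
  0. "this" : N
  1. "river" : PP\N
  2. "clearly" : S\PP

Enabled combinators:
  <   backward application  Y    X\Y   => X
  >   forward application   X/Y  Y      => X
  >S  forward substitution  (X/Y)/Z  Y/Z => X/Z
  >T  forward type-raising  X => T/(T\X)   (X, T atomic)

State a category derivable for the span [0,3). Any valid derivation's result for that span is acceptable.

S

[0,3] S   <
  [0,2] PP   >
    [0,1] PP/(PP\N)   >T
      [0,1] "this" : N
    [1,2] "river" : PP\N
  [2,3] "clearly" : S\PP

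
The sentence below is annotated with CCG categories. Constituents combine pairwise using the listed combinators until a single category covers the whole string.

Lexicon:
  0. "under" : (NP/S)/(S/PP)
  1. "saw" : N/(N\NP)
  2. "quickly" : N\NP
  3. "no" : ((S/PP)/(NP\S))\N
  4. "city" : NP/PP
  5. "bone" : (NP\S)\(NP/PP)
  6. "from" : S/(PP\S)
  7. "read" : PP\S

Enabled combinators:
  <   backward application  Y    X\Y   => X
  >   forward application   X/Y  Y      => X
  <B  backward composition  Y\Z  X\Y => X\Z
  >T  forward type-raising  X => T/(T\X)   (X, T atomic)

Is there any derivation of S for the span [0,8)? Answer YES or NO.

NO

(NP/S)/(S/PP) N/(N\NP) N\NP ((S/PP)/(NP\S))\N NP/PP (NP\S)\(NP/PP) S/(PP\S) PP\S
CKY chart[0,8] = {N/(N\NP), NP, NP/(NP\NP), PP/(PP\NP), S/(S\NP)}; S ∉ chart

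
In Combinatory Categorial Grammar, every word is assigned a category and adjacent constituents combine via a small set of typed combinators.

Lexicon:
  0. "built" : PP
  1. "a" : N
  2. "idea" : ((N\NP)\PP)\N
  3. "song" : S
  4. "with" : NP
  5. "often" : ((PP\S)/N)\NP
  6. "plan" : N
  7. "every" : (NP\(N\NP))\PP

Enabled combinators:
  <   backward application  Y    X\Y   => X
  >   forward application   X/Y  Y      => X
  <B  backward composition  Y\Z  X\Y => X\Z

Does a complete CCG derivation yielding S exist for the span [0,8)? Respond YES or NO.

NO

PP N ((N\NP)\PP)\N S NP ((PP\S)/N)\NP N (NP\(N\NP))\PP
CKY chart[0,8] = {NP}; S ∉ chart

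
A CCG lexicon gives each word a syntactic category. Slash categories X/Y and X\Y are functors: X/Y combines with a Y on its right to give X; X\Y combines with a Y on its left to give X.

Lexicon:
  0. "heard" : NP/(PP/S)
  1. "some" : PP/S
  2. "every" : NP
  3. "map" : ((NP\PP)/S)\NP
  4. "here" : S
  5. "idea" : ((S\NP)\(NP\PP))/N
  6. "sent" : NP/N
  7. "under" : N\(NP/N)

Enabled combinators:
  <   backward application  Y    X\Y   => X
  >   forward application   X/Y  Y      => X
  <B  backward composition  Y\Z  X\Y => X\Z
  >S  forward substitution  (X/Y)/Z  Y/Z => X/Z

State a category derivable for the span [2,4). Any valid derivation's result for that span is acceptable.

[0,8] S   <
  [0,2] NP   >
    [0,1] "heard" : NP/(PP/S)
    [1,2] "some" : PP/S
  [2,8] S\NP   <
    [2,5] NP\PP   >
      [2,4] (NP\PP)/S   <
        [2,3] "every" : NP
        [3,4] "map" : ((NP\PP)/S)\NP
      [4,5] "here" : S
    [5,8] (S\NP)\(NP\PP)   >
      [5,6] "idea" : ((S\NP)\(NP\PP))/N
      [6,8] N   <
        [6,7] "sent" : NP/N
        [7,8] "under" : N\(NP/N)

(NP\PP)/S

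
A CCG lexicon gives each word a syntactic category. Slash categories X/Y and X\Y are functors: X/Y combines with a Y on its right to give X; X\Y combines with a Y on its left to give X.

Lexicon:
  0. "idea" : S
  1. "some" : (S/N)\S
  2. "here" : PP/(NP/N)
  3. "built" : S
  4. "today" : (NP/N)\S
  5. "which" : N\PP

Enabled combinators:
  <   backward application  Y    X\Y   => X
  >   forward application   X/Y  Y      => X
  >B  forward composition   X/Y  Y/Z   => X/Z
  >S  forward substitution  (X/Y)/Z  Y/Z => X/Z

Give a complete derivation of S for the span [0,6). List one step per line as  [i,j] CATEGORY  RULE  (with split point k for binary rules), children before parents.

[0,6] S   >
  [0,2] S/N   <
    [0,1] "idea" : S
    [1,2] "some" : (S/N)\S
  [2,6] N   <
    [2,5] PP   >
      [2,3] "here" : PP/(NP/N)
      [3,5] NP/N   <
        [3,4] "built" : S
        [4,5] "today" : (NP/N)\S
    [5,6] "which" : N\PP

[0,1] S  lex  "idea"
[1,2] (S/N)\S  lex  "some"
[0,2] S/N  <  k=1
[2,3] PP/(NP/N)  lex  "here"
[3,4] S  lex  "built"
[4,5] (NP/N)\S  lex  "today"
[3,5] NP/N  <  k=4
[2,5] PP  >  k=3
[5,6] N\PP  lex  "which"
[2,6] N  <  k=5
[0,6] S  >  k=2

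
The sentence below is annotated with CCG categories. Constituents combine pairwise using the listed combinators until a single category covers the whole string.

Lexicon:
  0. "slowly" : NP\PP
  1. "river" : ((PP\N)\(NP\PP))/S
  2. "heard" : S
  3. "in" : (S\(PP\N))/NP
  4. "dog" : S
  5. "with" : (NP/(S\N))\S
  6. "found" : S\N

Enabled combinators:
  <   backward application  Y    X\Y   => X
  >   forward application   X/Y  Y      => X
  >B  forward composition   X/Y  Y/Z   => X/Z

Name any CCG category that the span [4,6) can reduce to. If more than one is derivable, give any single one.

NP/(S\N)

[0,7] S   <
  [0,3] PP\N   <
    [0,1] "slowly" : NP\PP
    [1,3] (PP\N)\(NP\PP)   >
      [1,2] "river" : ((PP\N)\(NP\PP))/S
      [2,3] "heard" : S
  [3,7] S\(PP\N)   >
    [3,4] "in" : (S\(PP\N))/NP
    [4,7] NP   >
      [4,6] NP/(S\N)   <
        [4,5] "dog" : S
        [5,6] "with" : (NP/(S\N))\S
      [6,7] "found" : S\N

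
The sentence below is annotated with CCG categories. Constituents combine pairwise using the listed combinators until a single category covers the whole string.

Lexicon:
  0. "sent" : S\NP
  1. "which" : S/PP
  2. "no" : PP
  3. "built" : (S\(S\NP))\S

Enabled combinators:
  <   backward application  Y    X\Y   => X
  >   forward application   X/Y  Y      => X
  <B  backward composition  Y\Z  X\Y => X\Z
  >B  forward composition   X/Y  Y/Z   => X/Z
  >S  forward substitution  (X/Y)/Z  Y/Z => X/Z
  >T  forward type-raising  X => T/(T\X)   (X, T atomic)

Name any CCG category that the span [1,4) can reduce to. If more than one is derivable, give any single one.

[0,4] S   <
  [0,1] "sent" : S\NP
  [1,4] S\(S\NP)   <
    [1,3] S   >
      [1,2] "which" : S/PP
      [2,3] "no" : PP
    [3,4] "built" : (S\(S\NP))\S

S\(S\NP)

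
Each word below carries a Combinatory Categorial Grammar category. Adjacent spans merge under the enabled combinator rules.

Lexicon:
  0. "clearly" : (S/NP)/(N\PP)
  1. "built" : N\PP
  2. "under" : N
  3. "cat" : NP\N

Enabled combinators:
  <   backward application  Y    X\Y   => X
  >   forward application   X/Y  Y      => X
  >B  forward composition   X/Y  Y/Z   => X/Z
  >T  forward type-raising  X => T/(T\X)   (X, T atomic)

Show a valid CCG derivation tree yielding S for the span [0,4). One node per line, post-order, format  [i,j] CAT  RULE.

[0,4] S   >
  [0,2] S/NP   >
    [0,1] "clearly" : (S/NP)/(N\PP)
    [1,2] "built" : N\PP
  [2,4] NP   >
    [2,3] NP/(NP\N)   >T
      [2,3] "under" : N
    [3,4] "cat" : NP\N

[0,1] (S/NP)/(N\PP)  lex  "clearly"
[1,2] N\PP  lex  "built"
[0,2] S/NP  >  k=1
[2,3] N  lex  "under"
[2,3] NP/(NP\N)  >T
[3,4] NP\N  lex  "cat"
[2,4] NP  >  k=3
[0,4] S  >  k=2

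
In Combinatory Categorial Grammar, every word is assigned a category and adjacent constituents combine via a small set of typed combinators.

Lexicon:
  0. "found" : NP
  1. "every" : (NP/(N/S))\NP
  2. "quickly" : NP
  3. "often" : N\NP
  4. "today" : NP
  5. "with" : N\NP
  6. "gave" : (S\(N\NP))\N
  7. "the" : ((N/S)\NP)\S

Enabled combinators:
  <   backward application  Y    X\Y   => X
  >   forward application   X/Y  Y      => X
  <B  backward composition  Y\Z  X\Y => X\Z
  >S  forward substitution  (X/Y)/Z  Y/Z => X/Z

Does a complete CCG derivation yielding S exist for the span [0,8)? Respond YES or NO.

NO

NP (NP/(N/S))\NP NP N\NP NP N\NP (S\(N\NP))\N ((N/S)\NP)\S
CKY chart[0,8] = {NP}; S ∉ chart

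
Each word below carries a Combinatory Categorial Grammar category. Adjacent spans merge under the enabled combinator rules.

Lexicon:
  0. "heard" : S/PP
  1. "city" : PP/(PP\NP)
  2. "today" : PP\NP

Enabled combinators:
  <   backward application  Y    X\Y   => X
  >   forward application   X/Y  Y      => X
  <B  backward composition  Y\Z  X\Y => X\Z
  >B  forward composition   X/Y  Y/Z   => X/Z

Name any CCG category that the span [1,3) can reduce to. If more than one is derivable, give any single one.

[0,3] S   >
  [0,1] "heard" : S/PP
  [1,3] PP   >
    [1,2] "city" : PP/(PP\NP)
    [2,3] "today" : PP\NP

PP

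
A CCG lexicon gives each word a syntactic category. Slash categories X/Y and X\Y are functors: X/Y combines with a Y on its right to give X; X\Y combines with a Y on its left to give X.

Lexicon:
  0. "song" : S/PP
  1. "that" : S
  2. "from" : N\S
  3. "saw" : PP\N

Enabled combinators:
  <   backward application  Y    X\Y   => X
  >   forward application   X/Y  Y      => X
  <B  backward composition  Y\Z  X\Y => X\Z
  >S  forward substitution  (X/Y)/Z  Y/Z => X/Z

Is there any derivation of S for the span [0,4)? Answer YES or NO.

[0,4] S   >
  [0,1] "song" : S/PP
  [1,4] PP   <
    [1,3] N   <
      [1,2] "that" : S
      [2,3] "from" : N\S
    [3,4] "saw" : PP\N

YES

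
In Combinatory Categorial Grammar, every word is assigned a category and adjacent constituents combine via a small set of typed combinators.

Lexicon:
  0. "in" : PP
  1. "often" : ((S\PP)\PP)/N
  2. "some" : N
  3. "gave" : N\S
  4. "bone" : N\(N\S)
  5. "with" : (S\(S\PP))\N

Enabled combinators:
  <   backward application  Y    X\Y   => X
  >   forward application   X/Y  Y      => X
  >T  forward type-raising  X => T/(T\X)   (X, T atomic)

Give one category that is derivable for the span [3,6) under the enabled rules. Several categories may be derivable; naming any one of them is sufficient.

[0,6] S   <
  [0,3] S\PP   <
    [0,1] "in" : PP
    [1,3] (S\PP)\PP   >
      [1,2] "often" : ((S\PP)\PP)/N
      [2,3] "some" : N
  [3,6] S\(S\PP)   <
    [3,5] N   <
      [3,4] "gave" : N\S
      [4,5] "bone" : N\(N\S)
    [5,6] "with" : (S\(S\PP))\N

S\(S\PP)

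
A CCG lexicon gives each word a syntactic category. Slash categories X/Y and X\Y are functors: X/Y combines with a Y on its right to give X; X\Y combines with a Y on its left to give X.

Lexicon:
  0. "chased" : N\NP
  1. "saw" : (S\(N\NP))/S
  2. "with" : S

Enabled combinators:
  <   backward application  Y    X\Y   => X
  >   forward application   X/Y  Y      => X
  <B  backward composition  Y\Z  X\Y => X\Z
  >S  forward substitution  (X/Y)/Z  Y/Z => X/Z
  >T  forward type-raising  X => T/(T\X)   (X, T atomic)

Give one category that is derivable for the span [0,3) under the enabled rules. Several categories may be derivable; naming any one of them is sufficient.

[0,3] S   <
  [0,1] "chased" : N\NP
  [1,3] S\(N\NP)   >
    [1,2] "saw" : (S\(N\NP))/S
    [2,3] "with" : S

S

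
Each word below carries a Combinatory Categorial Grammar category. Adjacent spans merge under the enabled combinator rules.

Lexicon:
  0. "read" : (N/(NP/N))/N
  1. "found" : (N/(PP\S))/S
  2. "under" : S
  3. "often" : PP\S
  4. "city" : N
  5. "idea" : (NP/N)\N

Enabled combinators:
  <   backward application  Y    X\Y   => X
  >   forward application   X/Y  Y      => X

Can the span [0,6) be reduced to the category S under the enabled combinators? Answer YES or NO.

NO

(N/(NP/N))/N (N/(PP\S))/S S PP\S N (NP/N)\N
CKY chart[0,6] = {N}; S ∉ chart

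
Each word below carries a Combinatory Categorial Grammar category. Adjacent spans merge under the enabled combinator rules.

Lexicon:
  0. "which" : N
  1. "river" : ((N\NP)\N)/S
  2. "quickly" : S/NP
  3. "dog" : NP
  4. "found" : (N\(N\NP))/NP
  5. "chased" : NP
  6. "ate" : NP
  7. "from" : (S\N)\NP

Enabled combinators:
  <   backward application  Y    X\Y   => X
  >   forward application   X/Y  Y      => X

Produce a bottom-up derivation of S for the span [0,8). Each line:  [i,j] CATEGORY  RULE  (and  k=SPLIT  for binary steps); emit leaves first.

[0,8] S   <
  [0,6] N   <
    [0,4] N\NP   <
      [0,1] "which" : N
      [1,4] (N\NP)\N   >
        [1,2] "river" : ((N\NP)\N)/S
        [2,4] S   >
          [2,3] "quickly" : S/NP
          [3,4] "dog" : NP
    [4,6] N\(N\NP)   >
      [4,5] "found" : (N\(N\NP))/NP
      [5,6] "chased" : NP
  [6,8] S\N   <
    [6,7] "ate" : NP
    [7,8] "from" : (S\N)\NP

[0,1] N  lex  "which"
[1,2] ((N\NP)\N)/S  lex  "river"
[2,3] S/NP  lex  "quickly"
[3,4] NP  lex  "dog"
[2,4] S  >  k=3
[1,4] (N\NP)\N  >  k=2
[0,4] N\NP  <  k=1
[4,5] (N\(N\NP))/NP  lex  "found"
[5,6] NP  lex  "chased"
[4,6] N\(N\NP)  >  k=5
[0,6] N  <  k=4
[6,7] NP  lex  "ate"
[7,8] (S\N)\NP  lex  "from"
[6,8] S\N  <  k=7
[0,8] S  <  k=6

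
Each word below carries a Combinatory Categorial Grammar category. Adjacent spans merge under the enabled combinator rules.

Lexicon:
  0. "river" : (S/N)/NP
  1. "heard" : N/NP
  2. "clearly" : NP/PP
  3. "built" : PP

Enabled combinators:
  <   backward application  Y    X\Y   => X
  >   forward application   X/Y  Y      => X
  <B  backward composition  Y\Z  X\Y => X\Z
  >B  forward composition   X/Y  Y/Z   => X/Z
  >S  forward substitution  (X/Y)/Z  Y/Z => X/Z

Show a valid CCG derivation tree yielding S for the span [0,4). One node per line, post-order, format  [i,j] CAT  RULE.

[0,1] (S/N)/NP  lex  "river"
[1,2] N/NP  lex  "heard"
[0,2] S/NP  >S  k=1
[2,3] NP/PP  lex  "clearly"
[3,4] PP  lex  "built"
[2,4] NP  >  k=3
[0,4] S  >  k=2

[0,4] S   >
  [0,2] S/NP   >S
    [0,1] "river" : (S/N)/NP
    [1,2] "heard" : N/NP
  [2,4] NP   >
    [2,3] "clearly" : NP/PP
    [3,4] "built" : PP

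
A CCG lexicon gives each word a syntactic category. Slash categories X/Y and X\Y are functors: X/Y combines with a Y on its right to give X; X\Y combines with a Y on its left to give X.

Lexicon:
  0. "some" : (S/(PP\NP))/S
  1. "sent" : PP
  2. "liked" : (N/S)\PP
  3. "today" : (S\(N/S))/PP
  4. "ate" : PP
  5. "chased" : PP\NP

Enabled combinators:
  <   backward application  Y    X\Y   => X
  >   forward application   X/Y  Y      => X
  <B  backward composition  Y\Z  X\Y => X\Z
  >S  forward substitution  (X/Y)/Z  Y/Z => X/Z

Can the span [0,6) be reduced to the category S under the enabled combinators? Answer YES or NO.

[0,6] S   >
  [0,5] S/(PP\NP)   >
    [0,1] "some" : (S/(PP\NP))/S
    [1,5] S   <
      [1,2] "sent" : PP
      [2,5] S\PP   <B
        [2,3] "liked" : (N/S)\PP
        [3,5] S\(N/S)   >
          [3,4] "today" : (S\(N/S))/PP
          [4,5] "ate" : PP
  [5,6] "chased" : PP\NP

YES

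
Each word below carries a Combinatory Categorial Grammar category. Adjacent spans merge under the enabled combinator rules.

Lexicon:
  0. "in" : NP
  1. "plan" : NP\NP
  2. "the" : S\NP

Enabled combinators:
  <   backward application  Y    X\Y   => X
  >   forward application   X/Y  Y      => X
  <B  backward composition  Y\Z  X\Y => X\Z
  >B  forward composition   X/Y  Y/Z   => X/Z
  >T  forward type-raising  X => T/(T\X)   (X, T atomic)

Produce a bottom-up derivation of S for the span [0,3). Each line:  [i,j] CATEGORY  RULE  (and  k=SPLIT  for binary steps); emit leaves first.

[0,1] NP  lex  "in"
[0,1] S/(S\NP)  >T
[1,2] NP\NP  lex  "plan"
[2,3] S\NP  lex  "the"
[1,3] S\NP  <B  k=2
[0,3] S  >  k=1

[0,3] S   >
  [0,1] S/(S\NP)   >T
    [0,1] "in" : NP
  [1,3] S\NP   <B
    [1,2] "plan" : NP\NP
    [2,3] "the" : S\NP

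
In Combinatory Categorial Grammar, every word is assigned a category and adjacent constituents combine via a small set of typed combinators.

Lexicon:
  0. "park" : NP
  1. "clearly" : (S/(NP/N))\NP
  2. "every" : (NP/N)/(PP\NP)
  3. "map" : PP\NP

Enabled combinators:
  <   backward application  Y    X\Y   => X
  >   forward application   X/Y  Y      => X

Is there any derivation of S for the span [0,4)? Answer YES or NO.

YES

[0,4] S   >
  [0,2] S/(NP/N)   <
    [0,1] "park" : NP
    [1,2] "clearly" : (S/(NP/N))\NP
  [2,4] NP/N   >
    [2,3] "every" : (NP/N)/(PP\NP)
    [3,4] "map" : PP\NP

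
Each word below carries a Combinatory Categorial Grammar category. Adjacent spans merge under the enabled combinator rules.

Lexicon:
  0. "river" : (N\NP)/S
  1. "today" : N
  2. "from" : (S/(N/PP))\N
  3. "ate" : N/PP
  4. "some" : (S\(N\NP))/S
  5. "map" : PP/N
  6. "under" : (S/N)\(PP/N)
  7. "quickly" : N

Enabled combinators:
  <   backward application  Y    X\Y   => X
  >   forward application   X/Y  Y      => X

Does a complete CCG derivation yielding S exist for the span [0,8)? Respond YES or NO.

[0,8] S   <
  [0,4] N\NP   >
    [0,1] "river" : (N\NP)/S
    [1,4] S   >
      [1,3] S/(N/PP)   <
        [1,2] "today" : N
        [2,3] "from" : (S/(N/PP))\N
      [3,4] "ate" : N/PP
  [4,8] S\(N\NP)   >
    [4,5] "some" : (S\(N\NP))/S
    [5,8] S   >
      [5,7] S/N   <
        [5,6] "map" : PP/N
        [6,7] "under" : (S/N)\(PP/N)
      [7,8] "quickly" : N

YES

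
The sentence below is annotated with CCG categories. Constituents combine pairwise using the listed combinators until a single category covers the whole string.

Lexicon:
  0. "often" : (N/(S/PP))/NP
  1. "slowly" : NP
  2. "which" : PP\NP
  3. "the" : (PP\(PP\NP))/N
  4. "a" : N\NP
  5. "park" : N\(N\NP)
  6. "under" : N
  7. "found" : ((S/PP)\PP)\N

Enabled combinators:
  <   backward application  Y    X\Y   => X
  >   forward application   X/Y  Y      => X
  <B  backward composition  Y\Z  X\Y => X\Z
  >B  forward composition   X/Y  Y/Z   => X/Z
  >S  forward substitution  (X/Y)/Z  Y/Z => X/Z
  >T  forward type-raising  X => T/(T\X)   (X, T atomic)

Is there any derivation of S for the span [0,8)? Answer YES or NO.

NO

(N/(S/PP))/NP NP PP\NP (PP\(PP\NP))/N N\NP N\(N\NP) N ((S/PP)\PP)\N
CKY chart[0,8] = {N, N/(N\N), NP/(NP\N), PP/(PP\N), S/(S\N)}; S ∉ chart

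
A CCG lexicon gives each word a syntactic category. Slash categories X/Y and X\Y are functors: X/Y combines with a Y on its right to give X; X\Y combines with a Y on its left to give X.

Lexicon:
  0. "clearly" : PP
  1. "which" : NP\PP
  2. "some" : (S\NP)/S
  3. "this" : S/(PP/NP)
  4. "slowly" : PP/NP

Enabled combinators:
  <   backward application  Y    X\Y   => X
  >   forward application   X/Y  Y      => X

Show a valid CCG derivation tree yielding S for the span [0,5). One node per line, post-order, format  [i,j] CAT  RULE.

[0,5] S   <
  [0,2] NP   <
    [0,1] "clearly" : PP
    [1,2] "which" : NP\PP
  [2,5] S\NP   >
    [2,3] "some" : (S\NP)/S
    [3,5] S   >
      [3,4] "this" : S/(PP/NP)
      [4,5] "slowly" : PP/NP

[0,1] PP  lex  "clearly"
[1,2] NP\PP  lex  "which"
[0,2] NP  <  k=1
[2,3] (S\NP)/S  lex  "some"
[3,4] S/(PP/NP)  lex  "this"
[4,5] PP/NP  lex  "slowly"
[3,5] S  >  k=4
[2,5] S\NP  >  k=3
[0,5] S  <  k=2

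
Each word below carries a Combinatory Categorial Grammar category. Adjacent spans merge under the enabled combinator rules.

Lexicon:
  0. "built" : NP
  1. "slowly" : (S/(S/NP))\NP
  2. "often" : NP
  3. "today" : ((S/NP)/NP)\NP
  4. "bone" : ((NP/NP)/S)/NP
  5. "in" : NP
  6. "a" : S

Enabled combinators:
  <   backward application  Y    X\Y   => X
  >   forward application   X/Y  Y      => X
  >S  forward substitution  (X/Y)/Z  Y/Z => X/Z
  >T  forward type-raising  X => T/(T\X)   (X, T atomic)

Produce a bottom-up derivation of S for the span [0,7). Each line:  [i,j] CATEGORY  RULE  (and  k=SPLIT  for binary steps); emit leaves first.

[0,7] S   >
  [0,2] S/(S/NP)   <
    [0,1] "built" : NP
    [1,2] "slowly" : (S/(S/NP))\NP
  [2,7] S/NP   >S
    [2,4] (S/NP)/NP   <
      [2,3] "often" : NP
      [3,4] "today" : ((S/NP)/NP)\NP
    [4,7] NP/NP   >
      [4,6] (NP/NP)/S   >
        [4,5] "bone" : ((NP/NP)/S)/NP
        [5,6] "in" : NP
      [6,7] "a" : S

[0,1] NP  lex  "built"
[1,2] (S/(S/NP))\NP  lex  "slowly"
[0,2] S/(S/NP)  <  k=1
[2,3] NP  lex  "often"
[3,4] ((S/NP)/NP)\NP  lex  "today"
[2,4] (S/NP)/NP  <  k=3
[4,5] ((NP/NP)/S)/NP  lex  "bone"
[5,6] NP  lex  "in"
[4,6] (NP/NP)/S  >  k=5
[6,7] S  lex  "a"
[4,7] NP/NP  >  k=6
[2,7] S/NP  >S  k=4
[0,7] S  >  k=2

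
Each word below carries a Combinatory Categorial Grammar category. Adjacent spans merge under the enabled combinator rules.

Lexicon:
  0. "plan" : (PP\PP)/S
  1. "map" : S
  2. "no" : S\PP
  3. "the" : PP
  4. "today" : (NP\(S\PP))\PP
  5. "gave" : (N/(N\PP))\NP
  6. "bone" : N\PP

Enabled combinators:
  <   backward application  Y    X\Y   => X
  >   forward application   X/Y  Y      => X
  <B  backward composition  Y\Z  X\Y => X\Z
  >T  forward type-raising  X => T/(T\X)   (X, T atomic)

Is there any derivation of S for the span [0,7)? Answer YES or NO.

NO

(PP\PP)/S S S\PP PP (NP\(S\PP))\PP (N/(N\PP))\NP N\PP
CKY chart[0,7] = {N, N/(N\N), NP/(NP\N), PP/(PP\N), S/(S\N)}; S ∉ chart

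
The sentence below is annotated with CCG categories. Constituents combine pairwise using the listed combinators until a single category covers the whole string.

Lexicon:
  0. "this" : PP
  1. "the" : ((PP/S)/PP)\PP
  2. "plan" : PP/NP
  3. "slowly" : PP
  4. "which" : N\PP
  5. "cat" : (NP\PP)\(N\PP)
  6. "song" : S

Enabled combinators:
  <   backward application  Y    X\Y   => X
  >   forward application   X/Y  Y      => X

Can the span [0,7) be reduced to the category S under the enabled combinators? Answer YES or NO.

NO

PP ((PP/S)/PP)\PP PP/NP PP N\PP (NP\PP)\(N\PP) S
CKY chart[0,7] = {PP}; S ∉ chart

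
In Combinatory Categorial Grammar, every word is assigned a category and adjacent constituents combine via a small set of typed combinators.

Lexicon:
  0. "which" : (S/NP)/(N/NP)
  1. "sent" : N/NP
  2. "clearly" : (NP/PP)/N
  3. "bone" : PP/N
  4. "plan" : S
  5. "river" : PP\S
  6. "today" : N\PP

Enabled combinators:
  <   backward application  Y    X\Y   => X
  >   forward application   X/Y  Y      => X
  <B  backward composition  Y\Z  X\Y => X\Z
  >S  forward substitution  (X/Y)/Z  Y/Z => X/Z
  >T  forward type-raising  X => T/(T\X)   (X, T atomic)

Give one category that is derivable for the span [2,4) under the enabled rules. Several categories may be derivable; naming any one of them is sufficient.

NP/N

[0,7] S   >
  [0,2] S/NP   >
    [0,1] "which" : (S/NP)/(N/NP)
    [1,2] "sent" : N/NP
  [2,7] NP   >
    [2,4] NP/N   >S
      [2,3] "clearly" : (NP/PP)/N
      [3,4] "bone" : PP/N
    [4,7] N   <
      [4,6] PP   <
        [4,5] "plan" : S
        [5,6] "river" : PP\S
      [6,7] "today" : N\PP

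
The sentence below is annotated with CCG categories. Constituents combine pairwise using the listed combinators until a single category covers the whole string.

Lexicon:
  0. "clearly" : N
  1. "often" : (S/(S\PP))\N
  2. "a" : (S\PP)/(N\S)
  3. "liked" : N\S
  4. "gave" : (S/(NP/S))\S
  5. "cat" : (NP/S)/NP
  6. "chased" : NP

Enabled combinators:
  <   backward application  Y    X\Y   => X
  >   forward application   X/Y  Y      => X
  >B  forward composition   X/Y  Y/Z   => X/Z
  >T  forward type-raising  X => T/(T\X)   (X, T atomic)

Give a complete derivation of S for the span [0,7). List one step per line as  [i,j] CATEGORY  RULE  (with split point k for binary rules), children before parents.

[0,7] S   >
  [0,5] S/(NP/S)   <
    [0,4] S   >
      [0,2] S/(S\PP)   <
        [0,1] "clearly" : N
        [1,2] "often" : (S/(S\PP))\N
      [2,4] S\PP   >
        [2,3] "a" : (S\PP)/(N\S)
        [3,4] "liked" : N\S
    [4,5] "gave" : (S/(NP/S))\S
  [5,7] NP/S   >
    [5,6] "cat" : (NP/S)/NP
    [6,7] "chased" : NP

[0,1] N  lex  "clearly"
[1,2] (S/(S\PP))\N  lex  "often"
[0,2] S/(S\PP)  <  k=1
[2,3] (S\PP)/(N\S)  lex  "a"
[3,4] N\S  lex  "liked"
[2,4] S\PP  >  k=3
[0,4] S  >  k=2
[4,5] (S/(NP/S))\S  lex  "gave"
[0,5] S/(NP/S)  <  k=4
[5,6] (NP/S)/NP  lex  "cat"
[6,7] NP  lex  "chased"
[5,7] NP/S  >  k=6
[0,7] S  >  k=5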